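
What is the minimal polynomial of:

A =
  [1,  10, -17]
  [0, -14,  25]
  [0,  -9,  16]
x^3 - 3*x^2 + 3*x - 1

The characteristic polynomial is χ_A(x) = (x - 1)^3, so the eigenvalues are known. The minimal polynomial is
  m_A(x) = Π_λ (x − λ)^{k_λ}
where k_λ is the size of the *largest* Jordan block for λ (equivalently, the smallest k with (A − λI)^k v = 0 for every generalised eigenvector v of λ).

  λ = 1: largest Jordan block has size 3, contributing (x − 1)^3

So m_A(x) = (x - 1)^3 = x^3 - 3*x^2 + 3*x - 1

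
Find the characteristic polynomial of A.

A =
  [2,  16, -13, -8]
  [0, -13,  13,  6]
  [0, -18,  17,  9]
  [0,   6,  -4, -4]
x^4 - 2*x^3 - 3*x^2 + 4*x + 4

Expanding det(x·I − A) (e.g. by cofactor expansion or by noting that A is similar to its Jordan form J, which has the same characteristic polynomial as A) gives
  χ_A(x) = x^4 - 2*x^3 - 3*x^2 + 4*x + 4
which factors as (x - 2)^2*(x + 1)^2. The eigenvalues (with algebraic multiplicities) are λ = -1 with multiplicity 2, λ = 2 with multiplicity 2.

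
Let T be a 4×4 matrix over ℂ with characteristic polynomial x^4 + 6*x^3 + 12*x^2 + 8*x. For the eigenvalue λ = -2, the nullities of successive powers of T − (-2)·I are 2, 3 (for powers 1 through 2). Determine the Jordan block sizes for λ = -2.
Block sizes for λ = -2: [2, 1]

From the dimensions of kernels of powers, the number of Jordan blocks of size at least j is d_j − d_{j−1} where d_j = dim ker(N^j) (with d_0 = 0). Computing the differences gives [2, 1].
The number of blocks of size exactly k is (#blocks of size ≥ k) − (#blocks of size ≥ k + 1), so the partition is: 1 block(s) of size 1, 1 block(s) of size 2.
In nonincreasing order the block sizes are [2, 1].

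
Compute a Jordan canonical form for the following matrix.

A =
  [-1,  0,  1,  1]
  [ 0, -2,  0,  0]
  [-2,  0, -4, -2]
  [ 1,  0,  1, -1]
J_2(-2) ⊕ J_1(-2) ⊕ J_1(-2)

The characteristic polynomial is
  det(x·I − A) = x^4 + 8*x^3 + 24*x^2 + 32*x + 16 = (x + 2)^4

Eigenvalues and multiplicities (the geometric multiplicity of λ is n − rank(A − λI), which equals the number of Jordan blocks for λ):
  λ = -2: algebraic multiplicity = 4, geometric multiplicity = 3

Determining the block sizes for each eigenvalue:
  λ = -2: 3 blocks summing to 4 forces exactly one block of size 2 and the rest size 1 → block sizes [2, 1, 1]

Assembling the blocks gives a Jordan form
J =
  [-2,  1,  0,  0]
  [ 0, -2,  0,  0]
  [ 0,  0, -2,  0]
  [ 0,  0,  0, -2]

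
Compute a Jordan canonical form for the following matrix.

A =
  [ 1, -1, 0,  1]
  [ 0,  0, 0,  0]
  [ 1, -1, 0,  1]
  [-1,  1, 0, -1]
J_2(0) ⊕ J_1(0) ⊕ J_1(0)

The characteristic polynomial is
  det(x·I − A) = x^4

Eigenvalues and multiplicities (the geometric multiplicity of λ is n − rank(A − λI), which equals the number of Jordan blocks for λ):
  λ = 0: algebraic multiplicity = 4, geometric multiplicity = 3

Determining the block sizes for each eigenvalue:
  λ = 0: 3 blocks summing to 4 forces exactly one block of size 2 and the rest size 1 → block sizes [2, 1, 1]

Assembling the blocks gives a Jordan form
J =
  [0, 1, 0, 0]
  [0, 0, 0, 0]
  [0, 0, 0, 0]
  [0, 0, 0, 0]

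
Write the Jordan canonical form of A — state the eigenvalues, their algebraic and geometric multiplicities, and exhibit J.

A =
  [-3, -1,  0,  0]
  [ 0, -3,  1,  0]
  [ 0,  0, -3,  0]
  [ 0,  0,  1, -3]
J_3(-3) ⊕ J_1(-3)

The characteristic polynomial is
  det(x·I − A) = x^4 + 12*x^3 + 54*x^2 + 108*x + 81 = (x + 3)^4

Eigenvalues and multiplicities (the geometric multiplicity of λ is n − rank(A − λI), which equals the number of Jordan blocks for λ):
  λ = -3: algebraic multiplicity = 4, geometric multiplicity = 2

Determining the block sizes for each eigenvalue:
  λ = -3: with am = 4 and gm = 2, the partition is not yet determined (e.g. several partitions of 4 into 2 parts exist). Let N = A − (-3)·I. Computing rank(N^1) = 2, rank(N^2) = 1, rank(N^3) = 0; the number of blocks of size ≥ j is rank(N^{j−1}) − rank(N^j), giving [2, 1, 1]. So we have 1 block(s) of size 3, 1 block(s) of size 1 → block sizes [3, 1]

Assembling the blocks gives a Jordan form
J =
  [-3,  1,  0,  0]
  [ 0, -3,  1,  0]
  [ 0,  0, -3,  0]
  [ 0,  0,  0, -3]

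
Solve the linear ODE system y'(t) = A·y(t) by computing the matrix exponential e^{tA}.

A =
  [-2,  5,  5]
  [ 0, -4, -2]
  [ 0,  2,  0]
e^{tA} =
  [exp(-2*t), 5*t*exp(-2*t), 5*t*exp(-2*t)]
  [0, -2*t*exp(-2*t) + exp(-2*t), -2*t*exp(-2*t)]
  [0, 2*t*exp(-2*t), 2*t*exp(-2*t) + exp(-2*t)]

Strategy: write A = P · J · P⁻¹ where J is a Jordan canonical form, so e^{tA} = P · e^{tJ} · P⁻¹, and e^{tJ} can be computed block-by-block.

A has Jordan form
J =
  [-2,  1,  0]
  [ 0, -2,  0]
  [ 0,  0, -2]
(up to reordering of blocks).

Per-block formulas:
  For a 2×2 Jordan block J_2(-2): exp(t · J_2(-2)) = e^(-2t)·(I + t·N), where N is the 2×2 nilpotent shift.
  For a 1×1 block at λ = -2: exp(t · [-2]) = [e^(-2t)].

After assembling e^{tJ} and conjugating by P, we get:

e^{tA} =
  [exp(-2*t), 5*t*exp(-2*t), 5*t*exp(-2*t)]
  [0, -2*t*exp(-2*t) + exp(-2*t), -2*t*exp(-2*t)]
  [0, 2*t*exp(-2*t), 2*t*exp(-2*t) + exp(-2*t)]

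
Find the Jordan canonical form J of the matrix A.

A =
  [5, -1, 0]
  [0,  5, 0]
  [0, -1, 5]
J_2(5) ⊕ J_1(5)

The characteristic polynomial is
  det(x·I − A) = x^3 - 15*x^2 + 75*x - 125 = (x - 5)^3

Eigenvalues and multiplicities (the geometric multiplicity of λ is n − rank(A − λI), which equals the number of Jordan blocks for λ):
  λ = 5: algebraic multiplicity = 3, geometric multiplicity = 2

Determining the block sizes for each eigenvalue:
  λ = 5: 2 blocks summing to 3 forces exactly one block of size 2 and the rest size 1 → block sizes [2, 1]

Assembling the blocks gives a Jordan form
J =
  [5, 1, 0]
  [0, 5, 0]
  [0, 0, 5]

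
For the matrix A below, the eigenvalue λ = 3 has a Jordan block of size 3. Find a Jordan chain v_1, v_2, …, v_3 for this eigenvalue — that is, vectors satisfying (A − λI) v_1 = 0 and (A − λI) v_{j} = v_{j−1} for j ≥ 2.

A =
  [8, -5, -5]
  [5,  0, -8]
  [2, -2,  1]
A Jordan chain for λ = 3 of length 3:
v_1 = (-10, -6, -4)ᵀ
v_2 = (5, 5, 2)ᵀ
v_3 = (1, 0, 0)ᵀ

Let N = A − (3)·I. We want v_3 with N^3 v_3 = 0 but N^2 v_3 ≠ 0; then v_{j-1} := N · v_j for j = 3, …, 2.

Pick v_3 = (1, 0, 0)ᵀ.
Then v_2 = N · v_3 = (5, 5, 2)ᵀ.
Then v_1 = N · v_2 = (-10, -6, -4)ᵀ.

Sanity check: (A − (3)·I) v_1 = (0, 0, 0)ᵀ = 0. ✓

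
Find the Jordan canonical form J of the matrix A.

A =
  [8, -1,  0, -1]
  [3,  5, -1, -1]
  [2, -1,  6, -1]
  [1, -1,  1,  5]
J_2(6) ⊕ J_2(6)

The characteristic polynomial is
  det(x·I − A) = x^4 - 24*x^3 + 216*x^2 - 864*x + 1296 = (x - 6)^4

Eigenvalues and multiplicities (the geometric multiplicity of λ is n − rank(A − λI), which equals the number of Jordan blocks for λ):
  λ = 6: algebraic multiplicity = 4, geometric multiplicity = 2

Determining the block sizes for each eigenvalue:
  λ = 6: with am = 4 and gm = 2, the partition is not yet determined (e.g. several partitions of 4 into 2 parts exist). Let N = A − (6)·I. Computing rank(N^1) = 2, rank(N^2) = 0; the number of blocks of size ≥ j is rank(N^{j−1}) − rank(N^j), giving [2, 2]. So we have 2 block(s) of size 2 → block sizes [2, 2]

Assembling the blocks gives a Jordan form
J =
  [6, 1, 0, 0]
  [0, 6, 0, 0]
  [0, 0, 6, 1]
  [0, 0, 0, 6]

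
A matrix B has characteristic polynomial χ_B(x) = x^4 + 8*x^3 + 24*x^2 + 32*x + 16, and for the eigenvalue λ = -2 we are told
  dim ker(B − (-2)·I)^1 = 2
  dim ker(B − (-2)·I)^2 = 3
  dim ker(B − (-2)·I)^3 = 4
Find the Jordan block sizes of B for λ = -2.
Block sizes for λ = -2: [3, 1]

From the dimensions of kernels of powers, the number of Jordan blocks of size at least j is d_j − d_{j−1} where d_j = dim ker(N^j) (with d_0 = 0). Computing the differences gives [2, 1, 1].
The number of blocks of size exactly k is (#blocks of size ≥ k) − (#blocks of size ≥ k + 1), so the partition is: 1 block(s) of size 1, 1 block(s) of size 3.
In nonincreasing order the block sizes are [3, 1].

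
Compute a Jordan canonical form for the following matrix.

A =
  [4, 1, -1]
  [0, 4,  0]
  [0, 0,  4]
J_2(4) ⊕ J_1(4)

The characteristic polynomial is
  det(x·I − A) = x^3 - 12*x^2 + 48*x - 64 = (x - 4)^3

Eigenvalues and multiplicities (the geometric multiplicity of λ is n − rank(A − λI), which equals the number of Jordan blocks for λ):
  λ = 4: algebraic multiplicity = 3, geometric multiplicity = 2

Determining the block sizes for each eigenvalue:
  λ = 4: 2 blocks summing to 3 forces exactly one block of size 2 and the rest size 1 → block sizes [2, 1]

Assembling the blocks gives a Jordan form
J =
  [4, 1, 0]
  [0, 4, 0]
  [0, 0, 4]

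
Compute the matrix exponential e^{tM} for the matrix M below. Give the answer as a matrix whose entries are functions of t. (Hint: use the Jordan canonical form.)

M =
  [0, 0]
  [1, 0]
e^{tM} =
  [1, 0]
  [t, 1]

Strategy: write M = P · J · P⁻¹ where J is a Jordan canonical form, so e^{tM} = P · e^{tJ} · P⁻¹, and e^{tJ} can be computed block-by-block.

M has Jordan form
J =
  [0, 1]
  [0, 0]
(up to reordering of blocks).

Per-block formulas:
  For a 2×2 Jordan block J_2(0): exp(t · J_2(0)) = e^(0t)·(I + t·N), where N is the 2×2 nilpotent shift.

After assembling e^{tJ} and conjugating by P, we get:

e^{tM} =
  [1, 0]
  [t, 1]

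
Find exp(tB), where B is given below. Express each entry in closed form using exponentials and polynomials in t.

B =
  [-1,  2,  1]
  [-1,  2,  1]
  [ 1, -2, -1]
e^{tB} =
  [1 - t, 2*t, t]
  [-t, 2*t + 1, t]
  [t, -2*t, 1 - t]

Strategy: write B = P · J · P⁻¹ where J is a Jordan canonical form, so e^{tB} = P · e^{tJ} · P⁻¹, and e^{tJ} can be computed block-by-block.

B has Jordan form
J =
  [0, 1, 0]
  [0, 0, 0]
  [0, 0, 0]
(up to reordering of blocks).

Per-block formulas:
  For a 1×1 block at λ = 0: exp(t · [0]) = [e^(0t)].
  For a 2×2 Jordan block J_2(0): exp(t · J_2(0)) = e^(0t)·(I + t·N), where N is the 2×2 nilpotent shift.

After assembling e^{tJ} and conjugating by P, we get:

e^{tB} =
  [1 - t, 2*t, t]
  [-t, 2*t + 1, t]
  [t, -2*t, 1 - t]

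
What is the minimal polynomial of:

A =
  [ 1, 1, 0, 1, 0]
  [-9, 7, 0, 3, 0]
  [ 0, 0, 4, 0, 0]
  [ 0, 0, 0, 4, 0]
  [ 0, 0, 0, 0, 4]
x^2 - 8*x + 16

The characteristic polynomial is χ_A(x) = (x - 4)^5, so the eigenvalues are known. The minimal polynomial is
  m_A(x) = Π_λ (x − λ)^{k_λ}
where k_λ is the size of the *largest* Jordan block for λ (equivalently, the smallest k with (A − λI)^k v = 0 for every generalised eigenvector v of λ).

  λ = 4: largest Jordan block has size 2, contributing (x − 4)^2

So m_A(x) = (x - 4)^2 = x^2 - 8*x + 16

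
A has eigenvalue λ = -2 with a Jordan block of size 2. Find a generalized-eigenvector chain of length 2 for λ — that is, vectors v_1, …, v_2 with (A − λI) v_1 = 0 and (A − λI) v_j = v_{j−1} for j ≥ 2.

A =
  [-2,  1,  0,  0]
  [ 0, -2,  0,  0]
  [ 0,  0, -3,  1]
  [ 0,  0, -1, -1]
A Jordan chain for λ = -2 of length 2:
v_1 = (1, 0, 0, 0)ᵀ
v_2 = (0, 1, 0, 0)ᵀ

Let N = A − (-2)·I. We want v_2 with N^2 v_2 = 0 but N^1 v_2 ≠ 0; then v_{j-1} := N · v_j for j = 2, …, 2.

Pick v_2 = (0, 1, 0, 0)ᵀ.
Then v_1 = N · v_2 = (1, 0, 0, 0)ᵀ.

Sanity check: (A − (-2)·I) v_1 = (0, 0, 0, 0)ᵀ = 0. ✓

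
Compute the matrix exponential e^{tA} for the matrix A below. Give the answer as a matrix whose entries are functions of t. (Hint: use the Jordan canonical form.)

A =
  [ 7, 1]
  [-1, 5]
e^{tA} =
  [t*exp(6*t) + exp(6*t), t*exp(6*t)]
  [-t*exp(6*t), -t*exp(6*t) + exp(6*t)]

Strategy: write A = P · J · P⁻¹ where J is a Jordan canonical form, so e^{tA} = P · e^{tJ} · P⁻¹, and e^{tJ} can be computed block-by-block.

A has Jordan form
J =
  [6, 1]
  [0, 6]
(up to reordering of blocks).

Per-block formulas:
  For a 2×2 Jordan block J_2(6): exp(t · J_2(6)) = e^(6t)·(I + t·N), where N is the 2×2 nilpotent shift.

After assembling e^{tJ} and conjugating by P, we get:

e^{tA} =
  [t*exp(6*t) + exp(6*t), t*exp(6*t)]
  [-t*exp(6*t), -t*exp(6*t) + exp(6*t)]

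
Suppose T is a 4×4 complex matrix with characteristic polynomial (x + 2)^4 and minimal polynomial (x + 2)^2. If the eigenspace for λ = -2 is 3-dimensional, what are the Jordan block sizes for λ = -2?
Block sizes for λ = -2: [2, 1, 1]

Step 1 — from the characteristic polynomial, algebraic multiplicity of λ = -2 is 4. From dim ker(T − (-2)·I) = 3, there are exactly 3 Jordan blocks for λ = -2.
Step 2 — from the minimal polynomial, the factor (x + 2)^2 tells us the largest block for λ = -2 has size 2.
Step 3 — with total size 4, 3 blocks, and largest block 2, the block sizes (in nonincreasing order) are [2, 1, 1].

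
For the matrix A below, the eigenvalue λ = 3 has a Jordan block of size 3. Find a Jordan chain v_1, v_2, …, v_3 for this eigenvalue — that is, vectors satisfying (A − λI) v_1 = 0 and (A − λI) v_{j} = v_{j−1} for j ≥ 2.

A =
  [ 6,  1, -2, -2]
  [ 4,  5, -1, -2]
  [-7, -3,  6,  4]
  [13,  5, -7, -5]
A Jordan chain for λ = 3 of length 3:
v_1 = (1, 1, -2, 4)ᵀ
v_2 = (3, 4, -7, 13)ᵀ
v_3 = (1, 0, 0, 0)ᵀ

Let N = A − (3)·I. We want v_3 with N^3 v_3 = 0 but N^2 v_3 ≠ 0; then v_{j-1} := N · v_j for j = 3, …, 2.

Pick v_3 = (1, 0, 0, 0)ᵀ.
Then v_2 = N · v_3 = (3, 4, -7, 13)ᵀ.
Then v_1 = N · v_2 = (1, 1, -2, 4)ᵀ.

Sanity check: (A − (3)·I) v_1 = (0, 0, 0, 0)ᵀ = 0. ✓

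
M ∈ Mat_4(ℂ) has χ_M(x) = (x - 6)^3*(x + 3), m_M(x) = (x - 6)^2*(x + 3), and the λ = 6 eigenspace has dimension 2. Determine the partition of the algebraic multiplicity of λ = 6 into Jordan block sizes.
Block sizes for λ = 6: [2, 1]

Step 1 — from the characteristic polynomial, algebraic multiplicity of λ = 6 is 3. From dim ker(M − (6)·I) = 2, there are exactly 2 Jordan blocks for λ = 6.
Step 2 — from the minimal polynomial, the factor (x − 6)^2 tells us the largest block for λ = 6 has size 2.
Step 3 — with total size 3, 2 blocks, and largest block 2, the block sizes (in nonincreasing order) are [2, 1].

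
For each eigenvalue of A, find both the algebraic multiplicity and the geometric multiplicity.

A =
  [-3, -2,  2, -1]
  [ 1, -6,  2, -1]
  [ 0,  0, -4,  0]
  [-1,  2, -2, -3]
λ = -4: alg = 4, geom = 3

Step 1 — factor the characteristic polynomial to read off the algebraic multiplicities:
  χ_A(x) = (x + 4)^4

Step 2 — compute geometric multiplicities via the rank-nullity identity g(λ) = n − rank(A − λI):
  rank(A − (-4)·I) = 1, so dim ker(A − (-4)·I) = n − 1 = 3

Summary:
  λ = -4: algebraic multiplicity = 4, geometric multiplicity = 3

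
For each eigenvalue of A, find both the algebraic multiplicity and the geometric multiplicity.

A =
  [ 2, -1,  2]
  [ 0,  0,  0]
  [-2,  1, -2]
λ = 0: alg = 3, geom = 2

Step 1 — factor the characteristic polynomial to read off the algebraic multiplicities:
  χ_A(x) = x^3

Step 2 — compute geometric multiplicities via the rank-nullity identity g(λ) = n − rank(A − λI):
  rank(A − (0)·I) = 1, so dim ker(A − (0)·I) = n − 1 = 2

Summary:
  λ = 0: algebraic multiplicity = 3, geometric multiplicity = 2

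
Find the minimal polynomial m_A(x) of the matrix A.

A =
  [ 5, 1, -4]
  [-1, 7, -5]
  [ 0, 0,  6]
x^3 - 18*x^2 + 108*x - 216

The characteristic polynomial is χ_A(x) = (x - 6)^3, so the eigenvalues are known. The minimal polynomial is
  m_A(x) = Π_λ (x − λ)^{k_λ}
where k_λ is the size of the *largest* Jordan block for λ (equivalently, the smallest k with (A − λI)^k v = 0 for every generalised eigenvector v of λ).

  λ = 6: largest Jordan block has size 3, contributing (x − 6)^3

So m_A(x) = (x - 6)^3 = x^3 - 18*x^2 + 108*x - 216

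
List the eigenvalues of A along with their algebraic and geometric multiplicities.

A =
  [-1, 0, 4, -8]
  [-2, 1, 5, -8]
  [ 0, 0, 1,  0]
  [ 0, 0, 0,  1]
λ = -1: alg = 1, geom = 1; λ = 1: alg = 3, geom = 2

Step 1 — factor the characteristic polynomial to read off the algebraic multiplicities:
  χ_A(x) = (x - 1)^3*(x + 1)

Step 2 — compute geometric multiplicities via the rank-nullity identity g(λ) = n − rank(A − λI):
  rank(A − (-1)·I) = 3, so dim ker(A − (-1)·I) = n − 3 = 1
  rank(A − (1)·I) = 2, so dim ker(A − (1)·I) = n − 2 = 2

Summary:
  λ = -1: algebraic multiplicity = 1, geometric multiplicity = 1
  λ = 1: algebraic multiplicity = 3, geometric multiplicity = 2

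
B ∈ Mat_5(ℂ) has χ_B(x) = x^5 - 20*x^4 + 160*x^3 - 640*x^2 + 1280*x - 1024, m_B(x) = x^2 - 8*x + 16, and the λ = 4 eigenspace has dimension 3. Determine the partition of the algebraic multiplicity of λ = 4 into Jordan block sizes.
Block sizes for λ = 4: [2, 2, 1]

Step 1 — from the characteristic polynomial, algebraic multiplicity of λ = 4 is 5. From dim ker(B − (4)·I) = 3, there are exactly 3 Jordan blocks for λ = 4.
Step 2 — from the minimal polynomial, the factor (x − 4)^2 tells us the largest block for λ = 4 has size 2.
Step 3 — with total size 5, 3 blocks, and largest block 2, the block sizes (in nonincreasing order) are [2, 2, 1].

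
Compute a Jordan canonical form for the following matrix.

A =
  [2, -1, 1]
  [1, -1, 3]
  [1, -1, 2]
J_3(1)

The characteristic polynomial is
  det(x·I − A) = x^3 - 3*x^2 + 3*x - 1 = (x - 1)^3

Eigenvalues and multiplicities (the geometric multiplicity of λ is n − rank(A − λI), which equals the number of Jordan blocks for λ):
  λ = 1: algebraic multiplicity = 3, geometric multiplicity = 1

Determining the block sizes for each eigenvalue:
  λ = 1: one block (gm = 1), so the single block has size am = 3 → block sizes [3]

Assembling the blocks gives a Jordan form
J =
  [1, 1, 0]
  [0, 1, 1]
  [0, 0, 1]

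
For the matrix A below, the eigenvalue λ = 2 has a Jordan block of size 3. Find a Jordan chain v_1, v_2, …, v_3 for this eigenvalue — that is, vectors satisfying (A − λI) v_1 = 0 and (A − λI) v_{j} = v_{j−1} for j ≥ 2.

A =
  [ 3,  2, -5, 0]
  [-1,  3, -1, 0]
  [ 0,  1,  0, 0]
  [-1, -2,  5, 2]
A Jordan chain for λ = 2 of length 3:
v_1 = (-1, -2, -1, 1)ᵀ
v_2 = (1, -1, 0, -1)ᵀ
v_3 = (1, 0, 0, 0)ᵀ

Let N = A − (2)·I. We want v_3 with N^3 v_3 = 0 but N^2 v_3 ≠ 0; then v_{j-1} := N · v_j for j = 3, …, 2.

Pick v_3 = (1, 0, 0, 0)ᵀ.
Then v_2 = N · v_3 = (1, -1, 0, -1)ᵀ.
Then v_1 = N · v_2 = (-1, -2, -1, 1)ᵀ.

Sanity check: (A − (2)·I) v_1 = (0, 0, 0, 0)ᵀ = 0. ✓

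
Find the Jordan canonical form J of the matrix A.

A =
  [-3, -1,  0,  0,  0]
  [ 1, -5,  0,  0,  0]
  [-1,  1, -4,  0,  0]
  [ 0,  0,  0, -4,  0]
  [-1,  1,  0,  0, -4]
J_2(-4) ⊕ J_1(-4) ⊕ J_1(-4) ⊕ J_1(-4)

The characteristic polynomial is
  det(x·I − A) = x^5 + 20*x^4 + 160*x^3 + 640*x^2 + 1280*x + 1024 = (x + 4)^5

Eigenvalues and multiplicities (the geometric multiplicity of λ is n − rank(A − λI), which equals the number of Jordan blocks for λ):
  λ = -4: algebraic multiplicity = 5, geometric multiplicity = 4

Determining the block sizes for each eigenvalue:
  λ = -4: 4 blocks summing to 5 forces exactly one block of size 2 and the rest size 1 → block sizes [2, 1, 1, 1]

Assembling the blocks gives a Jordan form
J =
  [-4,  1,  0,  0,  0]
  [ 0, -4,  0,  0,  0]
  [ 0,  0, -4,  0,  0]
  [ 0,  0,  0, -4,  0]
  [ 0,  0,  0,  0, -4]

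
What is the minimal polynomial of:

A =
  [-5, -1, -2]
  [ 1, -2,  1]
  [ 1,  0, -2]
x^3 + 9*x^2 + 27*x + 27

The characteristic polynomial is χ_A(x) = (x + 3)^3, so the eigenvalues are known. The minimal polynomial is
  m_A(x) = Π_λ (x − λ)^{k_λ}
where k_λ is the size of the *largest* Jordan block for λ (equivalently, the smallest k with (A − λI)^k v = 0 for every generalised eigenvector v of λ).

  λ = -3: largest Jordan block has size 3, contributing (x + 3)^3

So m_A(x) = (x + 3)^3 = x^3 + 9*x^2 + 27*x + 27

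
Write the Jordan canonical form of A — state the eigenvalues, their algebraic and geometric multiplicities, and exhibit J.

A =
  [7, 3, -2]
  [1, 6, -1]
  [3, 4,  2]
J_3(5)

The characteristic polynomial is
  det(x·I − A) = x^3 - 15*x^2 + 75*x - 125 = (x - 5)^3

Eigenvalues and multiplicities (the geometric multiplicity of λ is n − rank(A − λI), which equals the number of Jordan blocks for λ):
  λ = 5: algebraic multiplicity = 3, geometric multiplicity = 1

Determining the block sizes for each eigenvalue:
  λ = 5: one block (gm = 1), so the single block has size am = 3 → block sizes [3]

Assembling the blocks gives a Jordan form
J =
  [5, 1, 0]
  [0, 5, 1]
  [0, 0, 5]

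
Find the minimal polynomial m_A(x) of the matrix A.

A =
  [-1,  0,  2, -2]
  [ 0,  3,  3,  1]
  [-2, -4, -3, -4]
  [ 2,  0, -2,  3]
x^3 - x^2 - x + 1

The characteristic polynomial is χ_A(x) = (x - 1)^3*(x + 1), so the eigenvalues are known. The minimal polynomial is
  m_A(x) = Π_λ (x − λ)^{k_λ}
where k_λ is the size of the *largest* Jordan block for λ (equivalently, the smallest k with (A − λI)^k v = 0 for every generalised eigenvector v of λ).

  λ = -1: largest Jordan block has size 1, contributing (x + 1)
  λ = 1: largest Jordan block has size 2, contributing (x − 1)^2

So m_A(x) = (x - 1)^2*(x + 1) = x^3 - x^2 - x + 1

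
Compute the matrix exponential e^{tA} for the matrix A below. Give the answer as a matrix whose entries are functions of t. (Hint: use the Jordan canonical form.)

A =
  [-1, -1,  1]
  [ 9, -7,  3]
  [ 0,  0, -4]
e^{tA} =
  [3*t*exp(-4*t) + exp(-4*t), -t*exp(-4*t), t*exp(-4*t)]
  [9*t*exp(-4*t), -3*t*exp(-4*t) + exp(-4*t), 3*t*exp(-4*t)]
  [0, 0, exp(-4*t)]

Strategy: write A = P · J · P⁻¹ where J is a Jordan canonical form, so e^{tA} = P · e^{tJ} · P⁻¹, and e^{tJ} can be computed block-by-block.

A has Jordan form
J =
  [-4,  1,  0]
  [ 0, -4,  0]
  [ 0,  0, -4]
(up to reordering of blocks).

Per-block formulas:
  For a 2×2 Jordan block J_2(-4): exp(t · J_2(-4)) = e^(-4t)·(I + t·N), where N is the 2×2 nilpotent shift.
  For a 1×1 block at λ = -4: exp(t · [-4]) = [e^(-4t)].

After assembling e^{tJ} and conjugating by P, we get:

e^{tA} =
  [3*t*exp(-4*t) + exp(-4*t), -t*exp(-4*t), t*exp(-4*t)]
  [9*t*exp(-4*t), -3*t*exp(-4*t) + exp(-4*t), 3*t*exp(-4*t)]
  [0, 0, exp(-4*t)]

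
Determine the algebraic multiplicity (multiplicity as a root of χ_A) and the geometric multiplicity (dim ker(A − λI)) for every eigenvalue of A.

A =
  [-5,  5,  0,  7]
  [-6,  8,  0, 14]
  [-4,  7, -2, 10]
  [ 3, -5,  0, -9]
λ = -2: alg = 4, geom = 2

Step 1 — factor the characteristic polynomial to read off the algebraic multiplicities:
  χ_A(x) = (x + 2)^4

Step 2 — compute geometric multiplicities via the rank-nullity identity g(λ) = n − rank(A − λI):
  rank(A − (-2)·I) = 2, so dim ker(A − (-2)·I) = n − 2 = 2

Summary:
  λ = -2: algebraic multiplicity = 4, geometric multiplicity = 2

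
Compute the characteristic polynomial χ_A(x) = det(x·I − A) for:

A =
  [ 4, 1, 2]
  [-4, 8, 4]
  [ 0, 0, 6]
x^3 - 18*x^2 + 108*x - 216

Expanding det(x·I − A) (e.g. by cofactor expansion or by noting that A is similar to its Jordan form J, which has the same characteristic polynomial as A) gives
  χ_A(x) = x^3 - 18*x^2 + 108*x - 216
which factors as (x - 6)^3. The eigenvalues (with algebraic multiplicities) are λ = 6 with multiplicity 3.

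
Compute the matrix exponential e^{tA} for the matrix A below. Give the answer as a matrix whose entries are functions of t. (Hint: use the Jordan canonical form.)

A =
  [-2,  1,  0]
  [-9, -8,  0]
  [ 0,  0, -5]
e^{tA} =
  [3*t*exp(-5*t) + exp(-5*t), t*exp(-5*t), 0]
  [-9*t*exp(-5*t), -3*t*exp(-5*t) + exp(-5*t), 0]
  [0, 0, exp(-5*t)]

Strategy: write A = P · J · P⁻¹ where J is a Jordan canonical form, so e^{tA} = P · e^{tJ} · P⁻¹, and e^{tJ} can be computed block-by-block.

A has Jordan form
J =
  [-5,  1,  0]
  [ 0, -5,  0]
  [ 0,  0, -5]
(up to reordering of blocks).

Per-block formulas:
  For a 2×2 Jordan block J_2(-5): exp(t · J_2(-5)) = e^(-5t)·(I + t·N), where N is the 2×2 nilpotent shift.
  For a 1×1 block at λ = -5: exp(t · [-5]) = [e^(-5t)].

After assembling e^{tJ} and conjugating by P, we get:

e^{tA} =
  [3*t*exp(-5*t) + exp(-5*t), t*exp(-5*t), 0]
  [-9*t*exp(-5*t), -3*t*exp(-5*t) + exp(-5*t), 0]
  [0, 0, exp(-5*t)]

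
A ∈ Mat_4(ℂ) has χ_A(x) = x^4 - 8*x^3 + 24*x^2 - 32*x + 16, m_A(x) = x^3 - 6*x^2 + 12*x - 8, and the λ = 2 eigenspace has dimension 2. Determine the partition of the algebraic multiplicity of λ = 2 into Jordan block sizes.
Block sizes for λ = 2: [3, 1]

Step 1 — from the characteristic polynomial, algebraic multiplicity of λ = 2 is 4. From dim ker(A − (2)·I) = 2, there are exactly 2 Jordan blocks for λ = 2.
Step 2 — from the minimal polynomial, the factor (x − 2)^3 tells us the largest block for λ = 2 has size 3.
Step 3 — with total size 4, 2 blocks, and largest block 3, the block sizes (in nonincreasing order) are [3, 1].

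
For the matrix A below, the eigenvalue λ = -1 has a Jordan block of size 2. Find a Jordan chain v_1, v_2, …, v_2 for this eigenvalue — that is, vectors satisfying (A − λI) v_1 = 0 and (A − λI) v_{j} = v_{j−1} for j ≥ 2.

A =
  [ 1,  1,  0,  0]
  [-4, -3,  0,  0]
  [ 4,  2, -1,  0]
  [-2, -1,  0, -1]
A Jordan chain for λ = -1 of length 2:
v_1 = (2, -4, 4, -2)ᵀ
v_2 = (1, 0, 0, 0)ᵀ

Let N = A − (-1)·I. We want v_2 with N^2 v_2 = 0 but N^1 v_2 ≠ 0; then v_{j-1} := N · v_j for j = 2, …, 2.

Pick v_2 = (1, 0, 0, 0)ᵀ.
Then v_1 = N · v_2 = (2, -4, 4, -2)ᵀ.

Sanity check: (A − (-1)·I) v_1 = (0, 0, 0, 0)ᵀ = 0. ✓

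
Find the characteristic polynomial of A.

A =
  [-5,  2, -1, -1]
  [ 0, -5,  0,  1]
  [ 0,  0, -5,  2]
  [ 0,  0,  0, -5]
x^4 + 20*x^3 + 150*x^2 + 500*x + 625

Expanding det(x·I − A) (e.g. by cofactor expansion or by noting that A is similar to its Jordan form J, which has the same characteristic polynomial as A) gives
  χ_A(x) = x^4 + 20*x^3 + 150*x^2 + 500*x + 625
which factors as (x + 5)^4. The eigenvalues (with algebraic multiplicities) are λ = -5 with multiplicity 4.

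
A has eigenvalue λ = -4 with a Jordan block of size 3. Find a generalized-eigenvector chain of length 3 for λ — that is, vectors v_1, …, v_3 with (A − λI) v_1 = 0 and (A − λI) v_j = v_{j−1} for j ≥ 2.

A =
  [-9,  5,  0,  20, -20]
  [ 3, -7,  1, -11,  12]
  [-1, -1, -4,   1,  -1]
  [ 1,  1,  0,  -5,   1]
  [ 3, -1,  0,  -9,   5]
A Jordan chain for λ = -4 of length 3:
v_1 = (5, -3, -1, 1, -1)ᵀ
v_2 = (0, 1, 0, 0, 0)ᵀ
v_3 = (0, 0, 1, 0, 0)ᵀ

Let N = A − (-4)·I. We want v_3 with N^3 v_3 = 0 but N^2 v_3 ≠ 0; then v_{j-1} := N · v_j for j = 3, …, 2.

Pick v_3 = (0, 0, 1, 0, 0)ᵀ.
Then v_2 = N · v_3 = (0, 1, 0, 0, 0)ᵀ.
Then v_1 = N · v_2 = (5, -3, -1, 1, -1)ᵀ.

Sanity check: (A − (-4)·I) v_1 = (0, 0, 0, 0, 0)ᵀ = 0. ✓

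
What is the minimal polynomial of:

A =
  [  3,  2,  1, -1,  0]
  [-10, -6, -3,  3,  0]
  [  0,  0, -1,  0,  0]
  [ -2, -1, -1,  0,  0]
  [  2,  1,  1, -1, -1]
x^3 + 3*x^2 + 3*x + 1

The characteristic polynomial is χ_A(x) = (x + 1)^5, so the eigenvalues are known. The minimal polynomial is
  m_A(x) = Π_λ (x − λ)^{k_λ}
where k_λ is the size of the *largest* Jordan block for λ (equivalently, the smallest k with (A − λI)^k v = 0 for every generalised eigenvector v of λ).

  λ = -1: largest Jordan block has size 3, contributing (x + 1)^3

So m_A(x) = (x + 1)^3 = x^3 + 3*x^2 + 3*x + 1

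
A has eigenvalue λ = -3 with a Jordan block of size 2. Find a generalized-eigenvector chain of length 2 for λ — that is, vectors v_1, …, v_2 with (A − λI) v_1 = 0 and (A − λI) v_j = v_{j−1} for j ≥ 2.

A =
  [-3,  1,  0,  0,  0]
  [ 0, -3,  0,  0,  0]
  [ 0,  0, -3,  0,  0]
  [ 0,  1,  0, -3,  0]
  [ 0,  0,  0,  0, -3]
A Jordan chain for λ = -3 of length 2:
v_1 = (1, 0, 0, 1, 0)ᵀ
v_2 = (0, 1, 0, 0, 0)ᵀ

Let N = A − (-3)·I. We want v_2 with N^2 v_2 = 0 but N^1 v_2 ≠ 0; then v_{j-1} := N · v_j for j = 2, …, 2.

Pick v_2 = (0, 1, 0, 0, 0)ᵀ.
Then v_1 = N · v_2 = (1, 0, 0, 1, 0)ᵀ.

Sanity check: (A − (-3)·I) v_1 = (0, 0, 0, 0, 0)ᵀ = 0. ✓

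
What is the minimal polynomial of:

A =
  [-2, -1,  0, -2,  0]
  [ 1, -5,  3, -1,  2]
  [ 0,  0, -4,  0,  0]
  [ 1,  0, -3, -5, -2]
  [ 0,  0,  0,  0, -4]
x^3 + 12*x^2 + 48*x + 64

The characteristic polynomial is χ_A(x) = (x + 4)^5, so the eigenvalues are known. The minimal polynomial is
  m_A(x) = Π_λ (x − λ)^{k_λ}
where k_λ is the size of the *largest* Jordan block for λ (equivalently, the smallest k with (A − λI)^k v = 0 for every generalised eigenvector v of λ).

  λ = -4: largest Jordan block has size 3, contributing (x + 4)^3

So m_A(x) = (x + 4)^3 = x^3 + 12*x^2 + 48*x + 64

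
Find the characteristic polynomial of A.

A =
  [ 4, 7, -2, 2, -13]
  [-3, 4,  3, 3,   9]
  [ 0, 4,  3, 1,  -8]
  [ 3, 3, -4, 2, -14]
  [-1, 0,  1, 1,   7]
x^5 - 20*x^4 + 160*x^3 - 640*x^2 + 1280*x - 1024

Expanding det(x·I − A) (e.g. by cofactor expansion or by noting that A is similar to its Jordan form J, which has the same characteristic polynomial as A) gives
  χ_A(x) = x^5 - 20*x^4 + 160*x^3 - 640*x^2 + 1280*x - 1024
which factors as (x - 4)^5. The eigenvalues (with algebraic multiplicities) are λ = 4 with multiplicity 5.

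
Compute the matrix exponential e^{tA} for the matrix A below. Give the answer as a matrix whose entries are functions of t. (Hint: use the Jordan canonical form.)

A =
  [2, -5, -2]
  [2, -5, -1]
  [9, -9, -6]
e^{tA} =
  [-3*t^2*exp(-3*t)/2 + 5*t*exp(-3*t) + exp(-3*t), 3*t^2*exp(-3*t)/2 - 5*t*exp(-3*t), t^2*exp(-3*t)/2 - 2*t*exp(-3*t)]
  [-3*t^2*exp(-3*t)/2 + 2*t*exp(-3*t), 3*t^2*exp(-3*t)/2 - 2*t*exp(-3*t) + exp(-3*t), t^2*exp(-3*t)/2 - t*exp(-3*t)]
  [9*t*exp(-3*t), -9*t*exp(-3*t), -3*t*exp(-3*t) + exp(-3*t)]

Strategy: write A = P · J · P⁻¹ where J is a Jordan canonical form, so e^{tA} = P · e^{tJ} · P⁻¹, and e^{tJ} can be computed block-by-block.

A has Jordan form
J =
  [-3,  1,  0]
  [ 0, -3,  1]
  [ 0,  0, -3]
(up to reordering of blocks).

Per-block formulas:
  For a 3×3 Jordan block J_3(-3): exp(t · J_3(-3)) = e^(-3t)·(I + t·N + (t^2/2)·N^2), where N is the 3×3 nilpotent shift.

After assembling e^{tJ} and conjugating by P, we get:

e^{tA} =
  [-3*t^2*exp(-3*t)/2 + 5*t*exp(-3*t) + exp(-3*t), 3*t^2*exp(-3*t)/2 - 5*t*exp(-3*t), t^2*exp(-3*t)/2 - 2*t*exp(-3*t)]
  [-3*t^2*exp(-3*t)/2 + 2*t*exp(-3*t), 3*t^2*exp(-3*t)/2 - 2*t*exp(-3*t) + exp(-3*t), t^2*exp(-3*t)/2 - t*exp(-3*t)]
  [9*t*exp(-3*t), -9*t*exp(-3*t), -3*t*exp(-3*t) + exp(-3*t)]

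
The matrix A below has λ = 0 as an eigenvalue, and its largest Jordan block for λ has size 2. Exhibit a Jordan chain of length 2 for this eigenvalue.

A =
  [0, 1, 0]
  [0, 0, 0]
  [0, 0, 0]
A Jordan chain for λ = 0 of length 2:
v_1 = (1, 0, 0)ᵀ
v_2 = (0, 1, 0)ᵀ

Let N = A − (0)·I. We want v_2 with N^2 v_2 = 0 but N^1 v_2 ≠ 0; then v_{j-1} := N · v_j for j = 2, …, 2.

Pick v_2 = (0, 1, 0)ᵀ.
Then v_1 = N · v_2 = (1, 0, 0)ᵀ.

Sanity check: (A − (0)·I) v_1 = (0, 0, 0)ᵀ = 0. ✓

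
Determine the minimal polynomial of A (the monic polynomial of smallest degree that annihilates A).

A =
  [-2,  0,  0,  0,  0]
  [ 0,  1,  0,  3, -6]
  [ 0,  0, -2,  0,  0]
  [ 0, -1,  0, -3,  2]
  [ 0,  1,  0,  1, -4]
x^2 + 4*x + 4

The characteristic polynomial is χ_A(x) = (x + 2)^5, so the eigenvalues are known. The minimal polynomial is
  m_A(x) = Π_λ (x − λ)^{k_λ}
where k_λ is the size of the *largest* Jordan block for λ (equivalently, the smallest k with (A − λI)^k v = 0 for every generalised eigenvector v of λ).

  λ = -2: largest Jordan block has size 2, contributing (x + 2)^2

So m_A(x) = (x + 2)^2 = x^2 + 4*x + 4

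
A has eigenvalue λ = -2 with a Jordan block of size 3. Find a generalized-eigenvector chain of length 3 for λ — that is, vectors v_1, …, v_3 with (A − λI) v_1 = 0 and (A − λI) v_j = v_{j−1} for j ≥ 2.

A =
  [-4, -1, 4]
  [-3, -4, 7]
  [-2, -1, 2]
A Jordan chain for λ = -2 of length 3:
v_1 = (-1, -2, -1)ᵀ
v_2 = (-2, -3, -2)ᵀ
v_3 = (1, 0, 0)ᵀ

Let N = A − (-2)·I. We want v_3 with N^3 v_3 = 0 but N^2 v_3 ≠ 0; then v_{j-1} := N · v_j for j = 3, …, 2.

Pick v_3 = (1, 0, 0)ᵀ.
Then v_2 = N · v_3 = (-2, -3, -2)ᵀ.
Then v_1 = N · v_2 = (-1, -2, -1)ᵀ.

Sanity check: (A − (-2)·I) v_1 = (0, 0, 0)ᵀ = 0. ✓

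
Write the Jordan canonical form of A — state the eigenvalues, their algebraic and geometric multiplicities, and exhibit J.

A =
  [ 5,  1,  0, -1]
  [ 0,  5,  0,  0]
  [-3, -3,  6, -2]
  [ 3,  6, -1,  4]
J_3(5) ⊕ J_1(5)

The characteristic polynomial is
  det(x·I − A) = x^4 - 20*x^3 + 150*x^2 - 500*x + 625 = (x - 5)^4

Eigenvalues and multiplicities (the geometric multiplicity of λ is n − rank(A − λI), which equals the number of Jordan blocks for λ):
  λ = 5: algebraic multiplicity = 4, geometric multiplicity = 2

Determining the block sizes for each eigenvalue:
  λ = 5: with am = 4 and gm = 2, the partition is not yet determined (e.g. several partitions of 4 into 2 parts exist). Let N = A − (5)·I. Computing rank(N^1) = 2, rank(N^2) = 1, rank(N^3) = 0; the number of blocks of size ≥ j is rank(N^{j−1}) − rank(N^j), giving [2, 1, 1]. So we have 1 block(s) of size 3, 1 block(s) of size 1 → block sizes [3, 1]

Assembling the blocks gives a Jordan form
J =
  [5, 1, 0, 0]
  [0, 5, 1, 0]
  [0, 0, 5, 0]
  [0, 0, 0, 5]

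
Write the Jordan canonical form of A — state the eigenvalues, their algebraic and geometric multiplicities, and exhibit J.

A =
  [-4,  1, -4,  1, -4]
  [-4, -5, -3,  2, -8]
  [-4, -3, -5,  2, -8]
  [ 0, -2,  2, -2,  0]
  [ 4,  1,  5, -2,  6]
J_3(-2) ⊕ J_1(-2) ⊕ J_1(-2)

The characteristic polynomial is
  det(x·I − A) = x^5 + 10*x^4 + 40*x^3 + 80*x^2 + 80*x + 32 = (x + 2)^5

Eigenvalues and multiplicities (the geometric multiplicity of λ is n − rank(A − λI), which equals the number of Jordan blocks for λ):
  λ = -2: algebraic multiplicity = 5, geometric multiplicity = 3

Determining the block sizes for each eigenvalue:
  λ = -2: with am = 5 and gm = 3, the partition is not yet determined (e.g. several partitions of 5 into 3 parts exist). Let N = A − (-2)·I. Computing rank(N^1) = 2, rank(N^2) = 1, rank(N^3) = 0; the number of blocks of size ≥ j is rank(N^{j−1}) − rank(N^j), giving [3, 1, 1]. So we have 1 block(s) of size 3, 2 block(s) of size 1 → block sizes [3, 1, 1]

Assembling the blocks gives a Jordan form
J =
  [-2,  1,  0,  0,  0]
  [ 0, -2,  1,  0,  0]
  [ 0,  0, -2,  0,  0]
  [ 0,  0,  0, -2,  0]
  [ 0,  0,  0,  0, -2]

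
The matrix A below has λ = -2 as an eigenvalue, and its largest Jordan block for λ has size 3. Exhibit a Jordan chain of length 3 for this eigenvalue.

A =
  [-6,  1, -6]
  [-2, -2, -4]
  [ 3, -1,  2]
A Jordan chain for λ = -2 of length 3:
v_1 = (-4, -4, 2)ᵀ
v_2 = (-4, -2, 3)ᵀ
v_3 = (1, 0, 0)ᵀ

Let N = A − (-2)·I. We want v_3 with N^3 v_3 = 0 but N^2 v_3 ≠ 0; then v_{j-1} := N · v_j for j = 3, …, 2.

Pick v_3 = (1, 0, 0)ᵀ.
Then v_2 = N · v_3 = (-4, -2, 3)ᵀ.
Then v_1 = N · v_2 = (-4, -4, 2)ᵀ.

Sanity check: (A − (-2)·I) v_1 = (0, 0, 0)ᵀ = 0. ✓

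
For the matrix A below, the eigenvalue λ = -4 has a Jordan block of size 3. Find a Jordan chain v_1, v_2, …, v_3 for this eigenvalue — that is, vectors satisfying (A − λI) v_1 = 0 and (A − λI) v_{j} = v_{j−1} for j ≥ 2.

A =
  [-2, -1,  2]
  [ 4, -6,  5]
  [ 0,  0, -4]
A Jordan chain for λ = -4 of length 3:
v_1 = (-1, -2, 0)ᵀ
v_2 = (2, 5, 0)ᵀ
v_3 = (0, 0, 1)ᵀ

Let N = A − (-4)·I. We want v_3 with N^3 v_3 = 0 but N^2 v_3 ≠ 0; then v_{j-1} := N · v_j for j = 3, …, 2.

Pick v_3 = (0, 0, 1)ᵀ.
Then v_2 = N · v_3 = (2, 5, 0)ᵀ.
Then v_1 = N · v_2 = (-1, -2, 0)ᵀ.

Sanity check: (A − (-4)·I) v_1 = (0, 0, 0)ᵀ = 0. ✓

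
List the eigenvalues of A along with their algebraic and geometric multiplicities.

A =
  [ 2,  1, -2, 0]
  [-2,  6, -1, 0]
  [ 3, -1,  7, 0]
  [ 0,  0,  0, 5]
λ = 5: alg = 4, geom = 2

Step 1 — factor the characteristic polynomial to read off the algebraic multiplicities:
  χ_A(x) = (x - 5)^4

Step 2 — compute geometric multiplicities via the rank-nullity identity g(λ) = n − rank(A − λI):
  rank(A − (5)·I) = 2, so dim ker(A − (5)·I) = n − 2 = 2

Summary:
  λ = 5: algebraic multiplicity = 4, geometric multiplicity = 2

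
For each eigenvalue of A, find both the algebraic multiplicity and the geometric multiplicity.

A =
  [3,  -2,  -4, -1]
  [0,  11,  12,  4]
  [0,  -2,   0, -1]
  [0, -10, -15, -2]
λ = 3: alg = 4, geom = 2

Step 1 — factor the characteristic polynomial to read off the algebraic multiplicities:
  χ_A(x) = (x - 3)^4

Step 2 — compute geometric multiplicities via the rank-nullity identity g(λ) = n − rank(A − λI):
  rank(A − (3)·I) = 2, so dim ker(A − (3)·I) = n − 2 = 2

Summary:
  λ = 3: algebraic multiplicity = 4, geometric multiplicity = 2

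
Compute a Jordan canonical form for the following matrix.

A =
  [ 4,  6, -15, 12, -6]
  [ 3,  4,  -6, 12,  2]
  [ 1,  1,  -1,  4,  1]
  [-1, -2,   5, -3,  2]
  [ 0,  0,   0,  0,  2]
J_3(1) ⊕ J_1(1) ⊕ J_1(2)

The characteristic polynomial is
  det(x·I − A) = x^5 - 6*x^4 + 14*x^3 - 16*x^2 + 9*x - 2 = (x - 2)*(x - 1)^4

Eigenvalues and multiplicities (the geometric multiplicity of λ is n − rank(A − λI), which equals the number of Jordan blocks for λ):
  λ = 1: algebraic multiplicity = 4, geometric multiplicity = 2
  λ = 2: algebraic multiplicity = 1, geometric multiplicity = 1

Determining the block sizes for each eigenvalue:
  λ = 1: with am = 4 and gm = 2, the partition is not yet determined (e.g. several partitions of 4 into 2 parts exist). Let N = A − (1)·I. Computing rank(N^1) = 3, rank(N^2) = 2, rank(N^3) = 1; the number of blocks of size ≥ j is rank(N^{j−1}) − rank(N^j), giving [2, 1, 1]. So we have 1 block(s) of size 3, 1 block(s) of size 1 → block sizes [3, 1]
  λ = 2: one block (gm = 1), so the single block has size am = 1 → block sizes [1]

Assembling the blocks gives a Jordan form
J =
  [1, 1, 0, 0, 0]
  [0, 1, 1, 0, 0]
  [0, 0, 1, 0, 0]
  [0, 0, 0, 1, 0]
  [0, 0, 0, 0, 2]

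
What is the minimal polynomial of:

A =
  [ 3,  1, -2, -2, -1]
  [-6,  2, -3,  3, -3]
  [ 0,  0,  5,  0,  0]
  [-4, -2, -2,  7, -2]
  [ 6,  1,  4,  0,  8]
x^3 - 15*x^2 + 75*x - 125

The characteristic polynomial is χ_A(x) = (x - 5)^5, so the eigenvalues are known. The minimal polynomial is
  m_A(x) = Π_λ (x − λ)^{k_λ}
where k_λ is the size of the *largest* Jordan block for λ (equivalently, the smallest k with (A − λI)^k v = 0 for every generalised eigenvector v of λ).

  λ = 5: largest Jordan block has size 3, contributing (x − 5)^3

So m_A(x) = (x - 5)^3 = x^3 - 15*x^2 + 75*x - 125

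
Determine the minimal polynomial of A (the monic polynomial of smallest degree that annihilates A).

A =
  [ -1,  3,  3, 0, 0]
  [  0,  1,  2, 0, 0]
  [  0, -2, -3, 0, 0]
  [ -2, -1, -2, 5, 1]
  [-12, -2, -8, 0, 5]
x^4 - 8*x^3 + 6*x^2 + 40*x + 25

The characteristic polynomial is χ_A(x) = (x - 5)^2*(x + 1)^3, so the eigenvalues are known. The minimal polynomial is
  m_A(x) = Π_λ (x − λ)^{k_λ}
where k_λ is the size of the *largest* Jordan block for λ (equivalently, the smallest k with (A − λI)^k v = 0 for every generalised eigenvector v of λ).

  λ = -1: largest Jordan block has size 2, contributing (x + 1)^2
  λ = 5: largest Jordan block has size 2, contributing (x − 5)^2

So m_A(x) = (x - 5)^2*(x + 1)^2 = x^4 - 8*x^3 + 6*x^2 + 40*x + 25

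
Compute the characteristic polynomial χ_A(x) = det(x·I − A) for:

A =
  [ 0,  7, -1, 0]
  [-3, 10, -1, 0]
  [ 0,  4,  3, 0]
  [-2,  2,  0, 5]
x^4 - 18*x^3 + 120*x^2 - 350*x + 375

Expanding det(x·I − A) (e.g. by cofactor expansion or by noting that A is similar to its Jordan form J, which has the same characteristic polynomial as A) gives
  χ_A(x) = x^4 - 18*x^3 + 120*x^2 - 350*x + 375
which factors as (x - 5)^3*(x - 3). The eigenvalues (with algebraic multiplicities) are λ = 3 with multiplicity 1, λ = 5 with multiplicity 3.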